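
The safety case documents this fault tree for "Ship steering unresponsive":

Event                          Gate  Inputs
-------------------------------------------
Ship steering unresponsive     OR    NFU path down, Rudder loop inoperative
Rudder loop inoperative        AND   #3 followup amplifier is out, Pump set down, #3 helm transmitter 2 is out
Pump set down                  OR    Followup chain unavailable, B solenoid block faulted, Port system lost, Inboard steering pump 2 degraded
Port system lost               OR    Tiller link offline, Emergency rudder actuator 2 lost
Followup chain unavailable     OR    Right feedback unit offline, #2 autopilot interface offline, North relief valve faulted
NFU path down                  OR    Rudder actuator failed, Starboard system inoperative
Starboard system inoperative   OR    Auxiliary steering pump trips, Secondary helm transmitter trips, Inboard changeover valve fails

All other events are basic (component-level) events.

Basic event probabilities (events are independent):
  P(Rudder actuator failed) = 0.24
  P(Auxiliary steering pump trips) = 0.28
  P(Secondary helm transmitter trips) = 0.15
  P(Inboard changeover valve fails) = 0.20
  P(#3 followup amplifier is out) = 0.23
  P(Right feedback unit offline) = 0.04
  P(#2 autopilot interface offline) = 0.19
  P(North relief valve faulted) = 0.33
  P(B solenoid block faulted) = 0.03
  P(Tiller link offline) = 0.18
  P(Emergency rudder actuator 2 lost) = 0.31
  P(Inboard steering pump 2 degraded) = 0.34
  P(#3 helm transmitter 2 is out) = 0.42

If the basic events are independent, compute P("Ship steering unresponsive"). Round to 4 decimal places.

P(Starboard system inoperative) [OR] = 1 − (1−0.28) × (1−0.15) × (1−0.20) = 0.510400
P(NFU path down) [OR] = 1 − (1−0.24) × (1−0.510400) = 0.627904
P(Followup chain unavailable) [OR] = 1 − (1−0.04) × (1−0.19) × (1−0.33) = 0.479008
P(Port system lost) [OR] = 1 − (1−0.18) × (1−0.31) = 0.434200
P(Pump set down) [OR] = 1 − (1−0.479008) × (1−0.03) × (1−0.434200) × (1−0.34) = 0.811284
P(Rudder loop inoperative) [AND] = 0.23 × 0.811284 × 0.42 = 0.078370
P(Ship steering unresponsive) [OR] = 1 − (1−0.627904) × (1−0.078370) = 0.657065
Rounded to 4 decimal places: P(Ship steering unresponsive) ≈ 0.6571.

0.6571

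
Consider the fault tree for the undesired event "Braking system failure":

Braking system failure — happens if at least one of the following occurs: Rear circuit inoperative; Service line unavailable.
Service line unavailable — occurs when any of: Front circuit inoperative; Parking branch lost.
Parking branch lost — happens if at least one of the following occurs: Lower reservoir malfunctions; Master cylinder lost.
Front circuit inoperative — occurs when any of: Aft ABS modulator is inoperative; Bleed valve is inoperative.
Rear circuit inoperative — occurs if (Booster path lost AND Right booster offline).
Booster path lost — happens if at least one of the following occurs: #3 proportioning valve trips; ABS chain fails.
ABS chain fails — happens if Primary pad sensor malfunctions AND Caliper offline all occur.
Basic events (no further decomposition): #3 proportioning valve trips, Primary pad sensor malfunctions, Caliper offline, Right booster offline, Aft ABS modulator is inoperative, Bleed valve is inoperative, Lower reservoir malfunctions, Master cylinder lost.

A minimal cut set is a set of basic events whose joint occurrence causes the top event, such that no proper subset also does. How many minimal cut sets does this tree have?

6

ABS chain fails [AND]: one cut set from each child combined → 1 × 1 = 1 cut set(s).
Booster path lost [OR]: union of children's cut sets → 2 cut set(s).
Rear circuit inoperative [AND]: one cut set from each child combined → 2 × 1 = 2 cut set(s).
Front circuit inoperative [OR]: union of children's cut sets → 2 cut set(s).
Parking branch lost [OR]: union of children's cut sets → 2 cut set(s).
Service line unavailable [OR]: union of children's cut sets → 4 cut set(s).
Braking system failure [OR]: union of children's cut sets → 6 cut set(s).
Minimal cut sets: {#3 proportioning valve trips, Right booster offline}; {Caliper offline, Primary pad sensor malfunctions, Right booster offline}; {Aft ABS modulator is inoperative}; {Bleed valve is inoperative}; {Lower reservoir malfunctions}; {Master cylinder lost}.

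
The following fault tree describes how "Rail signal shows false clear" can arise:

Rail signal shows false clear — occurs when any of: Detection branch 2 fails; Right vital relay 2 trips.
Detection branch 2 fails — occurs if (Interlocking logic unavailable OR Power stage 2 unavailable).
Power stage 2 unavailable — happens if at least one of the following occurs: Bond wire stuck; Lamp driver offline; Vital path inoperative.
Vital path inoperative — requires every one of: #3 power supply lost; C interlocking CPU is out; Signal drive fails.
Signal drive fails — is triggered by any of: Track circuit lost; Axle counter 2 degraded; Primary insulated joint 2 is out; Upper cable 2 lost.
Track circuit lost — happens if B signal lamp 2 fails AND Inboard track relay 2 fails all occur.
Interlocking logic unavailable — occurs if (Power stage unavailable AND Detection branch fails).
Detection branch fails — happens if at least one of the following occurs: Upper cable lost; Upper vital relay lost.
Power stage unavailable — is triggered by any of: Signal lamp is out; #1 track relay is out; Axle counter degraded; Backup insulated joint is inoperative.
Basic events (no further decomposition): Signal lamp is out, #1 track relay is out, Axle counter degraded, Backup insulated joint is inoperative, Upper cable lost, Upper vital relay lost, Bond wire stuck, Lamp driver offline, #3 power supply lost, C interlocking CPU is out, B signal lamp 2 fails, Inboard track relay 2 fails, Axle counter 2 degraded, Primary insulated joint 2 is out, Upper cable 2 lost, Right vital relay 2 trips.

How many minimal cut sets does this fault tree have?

15

Power stage unavailable [OR]: union of children's cut sets → 4 cut set(s).
Detection branch fails [OR]: union of children's cut sets → 2 cut set(s).
Interlocking logic unavailable [AND]: one cut set from each child combined → 4 × 2 = 8 cut set(s).
Track circuit lost [AND]: one cut set from each child combined → 1 × 1 = 1 cut set(s).
Signal drive fails [OR]: union of children's cut sets → 4 cut set(s).
Vital path inoperative [AND]: one cut set from each child combined → 1 × 1 × 4 = 4 cut set(s).
Power stage 2 unavailable [OR]: union of children's cut sets → 6 cut set(s).
Detection branch 2 fails [OR]: union of children's cut sets → 14 cut set(s).
Rail signal shows false clear [OR]: union of children's cut sets → 15 cut set(s).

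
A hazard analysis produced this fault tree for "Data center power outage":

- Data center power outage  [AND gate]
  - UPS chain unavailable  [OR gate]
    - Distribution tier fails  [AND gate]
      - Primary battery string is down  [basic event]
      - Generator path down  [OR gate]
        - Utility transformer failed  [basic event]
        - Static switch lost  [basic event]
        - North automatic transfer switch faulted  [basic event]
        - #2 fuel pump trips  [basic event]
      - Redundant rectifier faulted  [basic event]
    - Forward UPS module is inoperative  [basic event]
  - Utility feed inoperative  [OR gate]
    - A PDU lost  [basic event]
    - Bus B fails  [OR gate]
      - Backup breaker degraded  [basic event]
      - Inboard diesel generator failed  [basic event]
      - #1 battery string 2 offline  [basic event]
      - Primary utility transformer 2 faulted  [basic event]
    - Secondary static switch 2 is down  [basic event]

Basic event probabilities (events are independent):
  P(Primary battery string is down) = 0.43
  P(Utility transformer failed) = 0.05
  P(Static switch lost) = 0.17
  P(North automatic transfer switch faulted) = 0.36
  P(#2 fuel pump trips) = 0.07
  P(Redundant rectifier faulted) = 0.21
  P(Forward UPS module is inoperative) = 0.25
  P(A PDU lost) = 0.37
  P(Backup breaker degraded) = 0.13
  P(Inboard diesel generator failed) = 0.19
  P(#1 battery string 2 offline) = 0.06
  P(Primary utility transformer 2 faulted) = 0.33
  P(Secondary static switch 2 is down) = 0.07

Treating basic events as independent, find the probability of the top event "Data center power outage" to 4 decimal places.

P(Generator path down) [OR] = 1 − (1−0.05) × (1−0.17) × (1−0.36) × (1−0.07) = 0.530685
P(Distribution tier fails) [AND] = 0.43 × 0.530685 × 0.21 = 0.047921
P(UPS chain unavailable) [OR] = 1 − (1−0.047921) × (1−0.25) = 0.285941
P(Bus B fails) [OR] = 1 − (1−0.13) × (1−0.19) × (1−0.06) × (1−0.33) = 0.556180
P(Utility feed inoperative) [OR] = 1 − (1−0.37) × (1−0.556180) × (1−0.07) = 0.739966
P(Data center power outage) [AND] = 0.285941 × 0.739966 = 0.211587
Rounded to 4 decimal places: P(Data center power outage) ≈ 0.2116.

0.2116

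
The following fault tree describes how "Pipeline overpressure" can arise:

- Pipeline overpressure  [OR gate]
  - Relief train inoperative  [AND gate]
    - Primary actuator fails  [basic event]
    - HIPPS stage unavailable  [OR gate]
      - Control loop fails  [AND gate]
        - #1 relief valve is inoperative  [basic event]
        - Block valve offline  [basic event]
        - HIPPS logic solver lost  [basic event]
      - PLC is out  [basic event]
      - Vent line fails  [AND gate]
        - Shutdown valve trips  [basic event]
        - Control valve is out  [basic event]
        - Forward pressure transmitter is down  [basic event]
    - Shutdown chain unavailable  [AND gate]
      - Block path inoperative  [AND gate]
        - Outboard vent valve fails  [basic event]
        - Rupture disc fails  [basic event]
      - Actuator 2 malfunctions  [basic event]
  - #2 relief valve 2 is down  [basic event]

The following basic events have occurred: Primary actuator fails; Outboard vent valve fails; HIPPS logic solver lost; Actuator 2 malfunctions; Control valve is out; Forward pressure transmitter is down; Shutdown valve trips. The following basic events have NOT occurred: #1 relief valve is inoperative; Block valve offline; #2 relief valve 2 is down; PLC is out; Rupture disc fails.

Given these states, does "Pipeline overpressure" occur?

Control loop fails [AND]: #1 relief valve is inoperative=not, Block valve offline=not, HIPPS logic solver lost=occurs → not all inputs occur → does not occur.
Vent line fails [AND]: Shutdown valve trips=occurs, Control valve is out=occurs, Forward pressure transmitter is down=occurs → all inputs occur → occurs.
HIPPS stage unavailable [OR]: Control loop fails=not, PLC is out=not, Vent line fails=occurs → at least one input occurs → occurs.
Block path inoperative [AND]: Outboard vent valve fails=occurs, Rupture disc fails=not → not all inputs occur → does not occur.
Shutdown chain unavailable [AND]: Block path inoperative=not, Actuator 2 malfunctions=occurs → not all inputs occur → does not occur.
Relief train inoperative [AND]: Primary actuator fails=occurs, HIPPS stage unavailable=occurs, Shutdown chain unavailable=not → not all inputs occur → does not occur.
Pipeline overpressure [OR]: Relief train inoperative=not, #2 relief valve 2 is down=not → no input occurs → does not occur.

No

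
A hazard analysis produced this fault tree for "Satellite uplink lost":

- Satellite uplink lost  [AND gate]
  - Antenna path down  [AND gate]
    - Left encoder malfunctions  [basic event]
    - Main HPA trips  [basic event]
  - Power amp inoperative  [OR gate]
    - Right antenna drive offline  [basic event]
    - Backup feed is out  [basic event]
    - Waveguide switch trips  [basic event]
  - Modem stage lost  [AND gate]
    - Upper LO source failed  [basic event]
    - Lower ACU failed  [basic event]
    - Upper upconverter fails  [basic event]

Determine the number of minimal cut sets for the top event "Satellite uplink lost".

Antenna path down [AND]: one cut set from each child combined → 1 × 1 = 1 cut set(s).
Power amp inoperative [OR]: union of children's cut sets → 3 cut set(s).
Modem stage lost [AND]: one cut set from each child combined → 1 × 1 × 1 = 1 cut set(s).
Satellite uplink lost [AND]: one cut set from each child combined → 1 × 3 × 1 = 3 cut set(s).
Minimal cut sets: {Left encoder malfunctions, Lower ACU failed, Main HPA trips, Right antenna drive offline, Upper LO source failed, Upper upconverter fails}; {Backup feed is out, Left encoder malfunctions, Lower ACU failed, Main HPA trips, Upper LO source failed, Upper upconverter fails}; {Left encoder malfunctions, Lower ACU failed, Main HPA trips, Upper LO source failed, Upper upconverter fails, Waveguide switch trips}.

3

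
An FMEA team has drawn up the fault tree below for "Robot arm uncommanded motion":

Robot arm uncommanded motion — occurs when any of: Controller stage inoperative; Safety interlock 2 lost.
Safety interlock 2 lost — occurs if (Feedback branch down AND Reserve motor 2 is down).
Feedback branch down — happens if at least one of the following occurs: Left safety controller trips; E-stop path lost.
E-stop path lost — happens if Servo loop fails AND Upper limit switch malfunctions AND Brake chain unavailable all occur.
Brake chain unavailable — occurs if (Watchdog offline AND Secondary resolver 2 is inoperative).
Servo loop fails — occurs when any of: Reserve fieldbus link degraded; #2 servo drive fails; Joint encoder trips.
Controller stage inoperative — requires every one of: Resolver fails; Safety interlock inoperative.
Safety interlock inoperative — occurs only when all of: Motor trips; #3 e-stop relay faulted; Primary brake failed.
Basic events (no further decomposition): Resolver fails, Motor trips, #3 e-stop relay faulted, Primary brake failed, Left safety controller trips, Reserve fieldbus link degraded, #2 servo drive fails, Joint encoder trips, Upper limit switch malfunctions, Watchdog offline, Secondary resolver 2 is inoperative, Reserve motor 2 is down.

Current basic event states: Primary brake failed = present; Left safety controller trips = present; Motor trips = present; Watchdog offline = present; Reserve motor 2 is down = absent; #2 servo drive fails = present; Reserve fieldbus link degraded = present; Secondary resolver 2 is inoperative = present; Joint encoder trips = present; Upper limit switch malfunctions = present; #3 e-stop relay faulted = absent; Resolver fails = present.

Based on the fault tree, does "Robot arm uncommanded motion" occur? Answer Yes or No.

Safety interlock inoperative [AND]: Motor trips=occurs, #3 e-stop relay faulted=not, Primary brake failed=occurs → not all inputs occur → does not occur.
Controller stage inoperative [AND]: Resolver fails=occurs, Safety interlock inoperative=not → not all inputs occur → does not occur.
Servo loop fails [OR]: Reserve fieldbus link degraded=occurs, #2 servo drive fails=occurs, Joint encoder trips=occurs → at least one input occurs → occurs.
Brake chain unavailable [AND]: Watchdog offline=occurs, Secondary resolver 2 is inoperative=occurs → all inputs occur → occurs.
E-stop path lost [AND]: Servo loop fails=occurs, Upper limit switch malfunctions=occurs, Brake chain unavailable=occurs → all inputs occur → occurs.
Feedback branch down [OR]: Left safety controller trips=occurs, E-stop path lost=occurs → at least one input occurs → occurs.
Safety interlock 2 lost [AND]: Feedback branch down=occurs, Reserve motor 2 is down=not → not all inputs occur → does not occur.
Robot arm uncommanded motion [OR]: Controller stage inoperative=not, Safety interlock 2 lost=not → no input occurs → does not occur.

No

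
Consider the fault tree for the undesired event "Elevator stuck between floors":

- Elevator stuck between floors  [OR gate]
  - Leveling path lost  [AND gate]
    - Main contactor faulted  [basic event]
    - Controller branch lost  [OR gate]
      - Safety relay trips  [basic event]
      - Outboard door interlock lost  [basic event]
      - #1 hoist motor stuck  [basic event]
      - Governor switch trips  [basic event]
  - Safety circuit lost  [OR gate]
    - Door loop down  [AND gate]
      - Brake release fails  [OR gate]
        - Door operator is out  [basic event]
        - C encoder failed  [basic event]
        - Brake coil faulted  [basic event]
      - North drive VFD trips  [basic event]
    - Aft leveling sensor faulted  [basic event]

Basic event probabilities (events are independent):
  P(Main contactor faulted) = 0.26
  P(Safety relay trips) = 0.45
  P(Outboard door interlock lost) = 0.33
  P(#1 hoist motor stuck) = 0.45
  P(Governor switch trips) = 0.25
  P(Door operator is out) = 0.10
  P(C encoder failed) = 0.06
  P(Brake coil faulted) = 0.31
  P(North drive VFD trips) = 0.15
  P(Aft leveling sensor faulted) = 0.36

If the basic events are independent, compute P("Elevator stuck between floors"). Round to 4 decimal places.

P(Controller branch lost) [OR] = 1 − (1−0.45) × (1−0.33) × (1−0.45) × (1−0.25) = 0.847994
P(Leveling path lost) [AND] = 0.26 × 0.847994 = 0.220478
P(Brake release fails) [OR] = 1 − (1−0.10) × (1−0.06) × (1−0.31) = 0.416260
P(Door loop down) [AND] = 0.416260 × 0.15 = 0.062439
P(Safety circuit lost) [OR] = 1 − (1−0.062439) × (1−0.36) = 0.399961
P(Elevator stuck between floors) [OR] = 1 − (1−0.220478) × (1−0.399961) = 0.532256
Rounded to 4 decimal places: P(Elevator stuck between floors) ≈ 0.5323.

0.5323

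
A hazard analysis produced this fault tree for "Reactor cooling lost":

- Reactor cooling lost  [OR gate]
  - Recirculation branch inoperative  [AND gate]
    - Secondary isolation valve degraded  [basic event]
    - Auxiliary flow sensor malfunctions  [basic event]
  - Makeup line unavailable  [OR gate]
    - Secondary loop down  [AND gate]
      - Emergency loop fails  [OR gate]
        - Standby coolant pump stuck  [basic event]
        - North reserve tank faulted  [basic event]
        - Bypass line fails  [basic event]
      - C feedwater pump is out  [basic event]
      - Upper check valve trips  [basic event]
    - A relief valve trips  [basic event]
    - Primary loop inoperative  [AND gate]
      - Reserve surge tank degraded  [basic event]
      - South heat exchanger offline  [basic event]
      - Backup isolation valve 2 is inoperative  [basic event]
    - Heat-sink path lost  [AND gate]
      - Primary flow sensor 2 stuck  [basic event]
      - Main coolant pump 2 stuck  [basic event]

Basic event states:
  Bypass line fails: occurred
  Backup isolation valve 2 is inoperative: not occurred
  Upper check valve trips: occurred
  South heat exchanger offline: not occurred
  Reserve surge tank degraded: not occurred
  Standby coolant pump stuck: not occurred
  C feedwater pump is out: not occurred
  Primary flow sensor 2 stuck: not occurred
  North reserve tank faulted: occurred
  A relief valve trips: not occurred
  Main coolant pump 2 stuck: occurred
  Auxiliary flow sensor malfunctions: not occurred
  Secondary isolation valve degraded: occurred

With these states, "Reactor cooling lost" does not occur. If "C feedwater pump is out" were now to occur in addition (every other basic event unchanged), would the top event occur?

Counterfactual: set "C feedwater pump is out" to occurred.
Recirculation branch inoperative [AND]: Secondary isolation valve degraded=occurs, Auxiliary flow sensor malfunctions=not → not all inputs occur → does not occur.
Emergency loop fails [OR]: Standby coolant pump stuck=not, North reserve tank faulted=occurs, Bypass line fails=occurs → at least one input occurs → occurs.
Secondary loop down [AND]: Emergency loop fails=occurs, C feedwater pump is out=occurs, Upper check valve trips=occurs → all inputs occur → occurs.
Primary loop inoperative [AND]: Reserve surge tank degraded=not, South heat exchanger offline=not, Backup isolation valve 2 is inoperative=not → not all inputs occur → does not occur.
Heat-sink path lost [AND]: Primary flow sensor 2 stuck=not, Main coolant pump 2 stuck=occurs → not all inputs occur → does not occur.
Makeup line unavailable [OR]: Secondary loop down=occurs, A relief valve trips=not, Primary loop inoperative=not, Heat-sink path lost=not → at least one input occurs → occurs.
Reactor cooling lost [OR]: Recirculation branch inoperative=not, Makeup line unavailable=occurs → at least one input occurs → occurs.

Yes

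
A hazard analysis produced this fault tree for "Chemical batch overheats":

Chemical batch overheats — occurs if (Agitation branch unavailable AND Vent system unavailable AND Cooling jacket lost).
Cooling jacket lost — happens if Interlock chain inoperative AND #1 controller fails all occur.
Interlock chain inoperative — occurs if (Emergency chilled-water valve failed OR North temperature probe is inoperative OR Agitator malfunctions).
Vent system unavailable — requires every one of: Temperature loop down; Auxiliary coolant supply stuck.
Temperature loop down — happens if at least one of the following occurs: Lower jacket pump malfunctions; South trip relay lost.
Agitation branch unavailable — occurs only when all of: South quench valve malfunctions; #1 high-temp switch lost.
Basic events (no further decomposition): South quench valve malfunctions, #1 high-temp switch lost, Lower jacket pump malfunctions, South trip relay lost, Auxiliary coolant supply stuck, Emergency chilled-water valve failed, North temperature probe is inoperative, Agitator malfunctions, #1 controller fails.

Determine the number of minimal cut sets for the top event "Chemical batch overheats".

Agitation branch unavailable [AND]: one cut set from each child combined → 1 × 1 = 1 cut set(s).
Temperature loop down [OR]: union of children's cut sets → 2 cut set(s).
Vent system unavailable [AND]: one cut set from each child combined → 2 × 1 = 2 cut set(s).
Interlock chain inoperative [OR]: union of children's cut sets → 3 cut set(s).
Cooling jacket lost [AND]: one cut set from each child combined → 3 × 1 = 3 cut set(s).
Chemical batch overheats [AND]: one cut set from each child combined → 1 × 2 × 3 = 6 cut set(s).
Minimal cut sets: {#1 controller fails, #1 high-temp switch lost, Auxiliary coolant supply stuck, Emergency chilled-water valve failed, Lower jacket pump malfunctions, South quench valve malfunctions}; {#1 controller fails, #1 high-temp switch lost, Auxiliary coolant supply stuck, Lower jacket pump malfunctions, North temperature probe is inoperative, South quench valve malfunctions}; {#1 controller fails, #1 high-temp switch lost, Agitator malfunctions, Auxiliary coolant supply stuck, Lower jacket pump malfunctions, South quench valve malfunctions}; {#1 controller fails, #1 high-temp switch lost, Auxiliary coolant supply stuck, Emergency chilled-water valve failed, South quench valve malfunctions, South trip relay lost}; {#1 controller fails, #1 high-temp switch lost, Auxiliary coolant supply stuck, North temperature probe is inoperative, South quench valve malfunctions, South trip relay lost}; {#1 controller fails, #1 high-temp switch lost, Agitator malfunctions, Auxiliary coolant supply stuck, South quench valve malfunctions, South trip relay lost}.

6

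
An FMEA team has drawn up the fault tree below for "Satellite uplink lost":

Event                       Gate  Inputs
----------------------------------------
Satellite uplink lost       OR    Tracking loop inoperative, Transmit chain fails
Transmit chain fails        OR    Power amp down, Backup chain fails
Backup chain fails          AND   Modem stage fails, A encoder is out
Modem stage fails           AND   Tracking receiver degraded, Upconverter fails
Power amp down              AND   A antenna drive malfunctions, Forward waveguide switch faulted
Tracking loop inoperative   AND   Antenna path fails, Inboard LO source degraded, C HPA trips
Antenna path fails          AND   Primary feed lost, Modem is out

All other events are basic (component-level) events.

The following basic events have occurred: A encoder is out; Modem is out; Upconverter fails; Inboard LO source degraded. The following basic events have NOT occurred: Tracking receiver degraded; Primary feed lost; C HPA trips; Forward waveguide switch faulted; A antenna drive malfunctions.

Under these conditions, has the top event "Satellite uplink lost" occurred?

No

Antenna path fails [AND]: Primary feed lost=not, Modem is out=occurs → not all inputs occur → does not occur.
Tracking loop inoperative [AND]: Antenna path fails=not, Inboard LO source degraded=occurs, C HPA trips=not → not all inputs occur → does not occur.
Power amp down [AND]: A antenna drive malfunctions=not, Forward waveguide switch faulted=not → not all inputs occur → does not occur.
Modem stage fails [AND]: Tracking receiver degraded=not, Upconverter fails=occurs → not all inputs occur → does not occur.
Backup chain fails [AND]: Modem stage fails=not, A encoder is out=occurs → not all inputs occur → does not occur.
Transmit chain fails [OR]: Power amp down=not, Backup chain fails=not → no input occurs → does not occur.
Satellite uplink lost [OR]: Tracking loop inoperative=not, Transmit chain fails=not → no input occurs → does not occur.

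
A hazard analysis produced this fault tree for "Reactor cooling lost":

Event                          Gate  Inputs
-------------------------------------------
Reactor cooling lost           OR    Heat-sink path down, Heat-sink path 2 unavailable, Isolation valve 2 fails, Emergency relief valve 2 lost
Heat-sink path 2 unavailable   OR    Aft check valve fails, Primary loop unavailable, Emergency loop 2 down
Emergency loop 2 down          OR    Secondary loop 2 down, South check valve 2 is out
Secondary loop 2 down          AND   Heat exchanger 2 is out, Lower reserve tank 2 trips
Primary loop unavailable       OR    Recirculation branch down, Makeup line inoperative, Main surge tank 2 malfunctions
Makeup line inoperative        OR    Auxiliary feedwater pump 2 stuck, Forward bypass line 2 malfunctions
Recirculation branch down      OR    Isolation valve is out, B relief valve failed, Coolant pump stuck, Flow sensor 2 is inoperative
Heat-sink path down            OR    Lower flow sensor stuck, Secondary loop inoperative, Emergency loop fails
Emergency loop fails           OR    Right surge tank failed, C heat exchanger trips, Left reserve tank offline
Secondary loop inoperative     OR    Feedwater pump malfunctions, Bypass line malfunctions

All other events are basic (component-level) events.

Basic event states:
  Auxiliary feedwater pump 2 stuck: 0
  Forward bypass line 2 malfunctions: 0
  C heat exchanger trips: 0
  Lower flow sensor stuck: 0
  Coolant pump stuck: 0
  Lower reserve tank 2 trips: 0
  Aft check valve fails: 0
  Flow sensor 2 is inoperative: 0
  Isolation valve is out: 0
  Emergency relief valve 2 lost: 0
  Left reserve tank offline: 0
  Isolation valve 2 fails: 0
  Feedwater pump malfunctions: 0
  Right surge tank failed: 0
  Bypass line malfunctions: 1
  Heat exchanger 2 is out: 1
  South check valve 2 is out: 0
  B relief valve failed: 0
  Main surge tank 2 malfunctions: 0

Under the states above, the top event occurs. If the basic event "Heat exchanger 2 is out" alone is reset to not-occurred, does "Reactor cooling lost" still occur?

Counterfactual: set "Heat exchanger 2 is out" to not occurred.
Secondary loop inoperative [OR]: Feedwater pump malfunctions=not, Bypass line malfunctions=occurs → at least one input occurs → occurs.
Emergency loop fails [OR]: Right surge tank failed=not, C heat exchanger trips=not, Left reserve tank offline=not → no input occurs → does not occur.
Heat-sink path down [OR]: Lower flow sensor stuck=not, Secondary loop inoperative=occurs, Emergency loop fails=not → at least one input occurs → occurs.
Recirculation branch down [OR]: Isolation valve is out=not, B relief valve failed=not, Coolant pump stuck=not, Flow sensor 2 is inoperative=not → no input occurs → does not occur.
Makeup line inoperative [OR]: Auxiliary feedwater pump 2 stuck=not, Forward bypass line 2 malfunctions=not → no input occurs → does not occur.
Primary loop unavailable [OR]: Recirculation branch down=not, Makeup line inoperative=not, Main surge tank 2 malfunctions=not → no input occurs → does not occur.
Secondary loop 2 down [AND]: Heat exchanger 2 is out=not, Lower reserve tank 2 trips=not → not all inputs occur → does not occur.
Emergency loop 2 down [OR]: Secondary loop 2 down=not, South check valve 2 is out=not → no input occurs → does not occur.
Heat-sink path 2 unavailable [OR]: Aft check valve fails=not, Primary loop unavailable=not, Emergency loop 2 down=not → no input occurs → does not occur.
Reactor cooling lost [OR]: Heat-sink path down=occurs, Heat-sink path 2 unavailable=not, Isolation valve 2 fails=not, Emergency relief valve 2 lost=not → at least one input occurs → occurs.

Yes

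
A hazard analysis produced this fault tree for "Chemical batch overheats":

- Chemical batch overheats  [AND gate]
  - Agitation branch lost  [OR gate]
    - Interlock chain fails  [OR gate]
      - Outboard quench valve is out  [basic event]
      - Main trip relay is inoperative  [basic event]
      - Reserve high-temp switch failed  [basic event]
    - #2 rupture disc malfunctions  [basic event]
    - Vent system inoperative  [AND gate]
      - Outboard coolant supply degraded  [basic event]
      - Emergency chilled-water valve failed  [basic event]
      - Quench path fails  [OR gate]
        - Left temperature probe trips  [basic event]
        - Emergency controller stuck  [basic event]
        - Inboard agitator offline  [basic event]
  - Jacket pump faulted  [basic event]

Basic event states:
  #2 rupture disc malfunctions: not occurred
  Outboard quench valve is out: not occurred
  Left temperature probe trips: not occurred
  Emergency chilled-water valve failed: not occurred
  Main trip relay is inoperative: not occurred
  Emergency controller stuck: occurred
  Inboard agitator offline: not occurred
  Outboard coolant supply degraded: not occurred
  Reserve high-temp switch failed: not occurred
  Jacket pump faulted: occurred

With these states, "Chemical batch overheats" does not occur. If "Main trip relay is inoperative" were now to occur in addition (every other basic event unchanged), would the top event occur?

Counterfactual: set "Main trip relay is inoperative" to occurred.
Interlock chain fails [OR]: Outboard quench valve is out=not, Main trip relay is inoperative=occurs, Reserve high-temp switch failed=not → at least one input occurs → occurs.
Quench path fails [OR]: Left temperature probe trips=not, Emergency controller stuck=occurs, Inboard agitator offline=not → at least one input occurs → occurs.
Vent system inoperative [AND]: Outboard coolant supply degraded=not, Emergency chilled-water valve failed=not, Quench path fails=occurs → not all inputs occur → does not occur.
Agitation branch lost [OR]: Interlock chain fails=occurs, #2 rupture disc malfunctions=not, Vent system inoperative=not → at least one input occurs → occurs.
Chemical batch overheats [AND]: Agitation branch lost=occurs, Jacket pump faulted=occurs → all inputs occur → occurs.

Yes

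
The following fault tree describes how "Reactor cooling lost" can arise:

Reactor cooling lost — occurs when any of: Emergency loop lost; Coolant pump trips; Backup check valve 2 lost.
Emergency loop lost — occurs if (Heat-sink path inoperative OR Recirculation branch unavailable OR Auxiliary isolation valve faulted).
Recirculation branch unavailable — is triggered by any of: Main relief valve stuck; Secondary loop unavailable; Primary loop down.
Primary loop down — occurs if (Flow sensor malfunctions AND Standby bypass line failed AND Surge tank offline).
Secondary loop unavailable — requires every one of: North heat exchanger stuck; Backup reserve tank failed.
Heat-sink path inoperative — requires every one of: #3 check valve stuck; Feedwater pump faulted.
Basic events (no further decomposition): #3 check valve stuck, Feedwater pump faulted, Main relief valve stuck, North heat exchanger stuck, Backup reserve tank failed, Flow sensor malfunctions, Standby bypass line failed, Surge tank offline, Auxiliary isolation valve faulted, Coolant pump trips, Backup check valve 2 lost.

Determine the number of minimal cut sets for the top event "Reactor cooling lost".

Heat-sink path inoperative [AND]: one cut set from each child combined → 1 × 1 = 1 cut set(s).
Secondary loop unavailable [AND]: one cut set from each child combined → 1 × 1 = 1 cut set(s).
Primary loop down [AND]: one cut set from each child combined → 1 × 1 × 1 = 1 cut set(s).
Recirculation branch unavailable [OR]: union of children's cut sets → 3 cut set(s).
Emergency loop lost [OR]: union of children's cut sets → 5 cut set(s).
Reactor cooling lost [OR]: union of children's cut sets → 7 cut set(s).
Minimal cut sets: {#3 check valve stuck, Feedwater pump faulted}; {Main relief valve stuck}; {Backup reserve tank failed, North heat exchanger stuck}; {Flow sensor malfunctions, Standby bypass line failed, Surge tank offline}; {Auxiliary isolation valve faulted}; {Coolant pump trips}; {Backup check valve 2 lost}.

7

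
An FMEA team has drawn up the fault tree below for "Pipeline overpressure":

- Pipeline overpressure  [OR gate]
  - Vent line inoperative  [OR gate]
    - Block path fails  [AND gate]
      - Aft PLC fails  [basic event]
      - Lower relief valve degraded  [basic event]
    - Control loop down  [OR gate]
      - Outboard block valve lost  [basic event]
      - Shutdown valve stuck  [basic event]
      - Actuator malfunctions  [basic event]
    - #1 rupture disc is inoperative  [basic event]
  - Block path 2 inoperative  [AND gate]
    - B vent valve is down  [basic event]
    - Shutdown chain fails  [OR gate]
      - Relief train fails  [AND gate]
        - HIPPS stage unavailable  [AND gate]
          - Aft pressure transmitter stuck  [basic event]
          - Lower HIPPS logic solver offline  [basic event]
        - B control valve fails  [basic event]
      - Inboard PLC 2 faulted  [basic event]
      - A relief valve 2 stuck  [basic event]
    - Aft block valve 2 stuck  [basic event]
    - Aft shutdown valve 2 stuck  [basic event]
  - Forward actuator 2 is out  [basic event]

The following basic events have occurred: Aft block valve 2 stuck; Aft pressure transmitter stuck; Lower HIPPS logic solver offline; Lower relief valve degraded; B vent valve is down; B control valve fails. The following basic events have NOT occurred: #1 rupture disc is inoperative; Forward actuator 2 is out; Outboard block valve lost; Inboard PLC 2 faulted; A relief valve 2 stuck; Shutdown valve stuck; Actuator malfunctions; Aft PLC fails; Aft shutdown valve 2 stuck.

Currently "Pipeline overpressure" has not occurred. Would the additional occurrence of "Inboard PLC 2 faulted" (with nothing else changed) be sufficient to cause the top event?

No

Counterfactual: set "Inboard PLC 2 faulted" to occurred.
Block path fails [AND]: Aft PLC fails=not, Lower relief valve degraded=occurs → not all inputs occur → does not occur.
Control loop down [OR]: Outboard block valve lost=not, Shutdown valve stuck=not, Actuator malfunctions=not → no input occurs → does not occur.
Vent line inoperative [OR]: Block path fails=not, Control loop down=not, #1 rupture disc is inoperative=not → no input occurs → does not occur.
HIPPS stage unavailable [AND]: Aft pressure transmitter stuck=occurs, Lower HIPPS logic solver offline=occurs → all inputs occur → occurs.
Relief train fails [AND]: HIPPS stage unavailable=occurs, B control valve fails=occurs → all inputs occur → occurs.
Shutdown chain fails [OR]: Relief train fails=occurs, Inboard PLC 2 faulted=occurs, A relief valve 2 stuck=not → at least one input occurs → occurs.
Block path 2 inoperative [AND]: B vent valve is down=occurs, Shutdown chain fails=occurs, Aft block valve 2 stuck=occurs, Aft shutdown valve 2 stuck=not → not all inputs occur → does not occur.
Pipeline overpressure [OR]: Vent line inoperative=not, Block path 2 inoperative=not, Forward actuator 2 is out=not → no input occurs → does not occur.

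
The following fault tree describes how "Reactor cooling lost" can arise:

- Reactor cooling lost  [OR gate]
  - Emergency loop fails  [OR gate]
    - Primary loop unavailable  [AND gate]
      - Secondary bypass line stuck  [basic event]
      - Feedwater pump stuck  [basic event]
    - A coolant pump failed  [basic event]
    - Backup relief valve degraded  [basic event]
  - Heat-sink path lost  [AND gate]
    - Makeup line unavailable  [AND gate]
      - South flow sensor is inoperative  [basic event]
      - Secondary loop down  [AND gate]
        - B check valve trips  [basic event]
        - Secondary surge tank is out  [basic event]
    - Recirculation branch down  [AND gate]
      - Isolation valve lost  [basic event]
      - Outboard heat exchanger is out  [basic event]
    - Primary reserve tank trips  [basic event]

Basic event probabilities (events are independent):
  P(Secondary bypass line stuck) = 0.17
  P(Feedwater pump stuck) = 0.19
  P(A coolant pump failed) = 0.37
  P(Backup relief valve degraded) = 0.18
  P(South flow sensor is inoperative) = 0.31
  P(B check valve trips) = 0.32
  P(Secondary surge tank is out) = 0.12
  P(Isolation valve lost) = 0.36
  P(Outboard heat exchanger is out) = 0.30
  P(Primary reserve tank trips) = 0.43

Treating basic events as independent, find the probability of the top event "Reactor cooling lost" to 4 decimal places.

P(Primary loop unavailable) [AND] = 0.17 × 0.19 = 0.032300
P(Emergency loop fails) [OR] = 1 − (1−0.032300) × (1−0.37) × (1−0.18) = 0.500086
P(Secondary loop down) [AND] = 0.32 × 0.12 = 0.038400
P(Makeup line unavailable) [AND] = 0.31 × 0.038400 = 0.011904
P(Recirculation branch down) [AND] = 0.36 × 0.30 = 0.108000
P(Heat-sink path lost) [AND] = 0.011904 × 0.108000 × 0.43 = 0.000553
P(Reactor cooling lost) [OR] = 1 − (1−0.500086) × (1−0.000553) = 0.500362
Rounded to 4 decimal places: P(Reactor cooling lost) ≈ 0.5004.

0.5004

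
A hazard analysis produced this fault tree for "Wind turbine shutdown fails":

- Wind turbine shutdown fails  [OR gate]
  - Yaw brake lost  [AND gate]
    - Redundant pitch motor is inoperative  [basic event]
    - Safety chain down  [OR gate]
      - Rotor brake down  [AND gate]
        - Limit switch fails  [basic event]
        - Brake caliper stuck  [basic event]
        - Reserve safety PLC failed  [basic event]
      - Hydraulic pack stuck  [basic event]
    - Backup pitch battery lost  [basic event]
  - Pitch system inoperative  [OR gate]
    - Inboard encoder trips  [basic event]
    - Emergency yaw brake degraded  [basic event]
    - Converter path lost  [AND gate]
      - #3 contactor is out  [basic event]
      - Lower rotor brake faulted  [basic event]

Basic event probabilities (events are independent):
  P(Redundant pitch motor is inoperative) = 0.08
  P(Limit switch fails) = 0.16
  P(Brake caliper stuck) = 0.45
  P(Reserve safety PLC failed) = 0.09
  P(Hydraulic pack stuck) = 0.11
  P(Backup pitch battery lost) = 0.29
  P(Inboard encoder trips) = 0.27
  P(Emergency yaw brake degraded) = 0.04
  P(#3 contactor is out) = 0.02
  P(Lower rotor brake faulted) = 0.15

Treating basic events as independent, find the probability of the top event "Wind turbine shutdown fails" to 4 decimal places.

P(Rotor brake down) [AND] = 0.16 × 0.45 × 0.09 = 0.006480
P(Safety chain down) [OR] = 1 − (1−0.006480) × (1−0.11) = 0.115767
P(Yaw brake lost) [AND] = 0.08 × 0.115767 × 0.29 = 0.002686
P(Converter path lost) [AND] = 0.02 × 0.15 = 0.003000
P(Pitch system inoperative) [OR] = 1 − (1−0.27) × (1−0.04) × (1−0.003000) = 0.301302
P(Wind turbine shutdown fails) [OR] = 1 − (1−0.002686) × (1−0.301302) = 0.303179
Rounded to 4 decimal places: P(Wind turbine shutdown fails) ≈ 0.3032.

0.3032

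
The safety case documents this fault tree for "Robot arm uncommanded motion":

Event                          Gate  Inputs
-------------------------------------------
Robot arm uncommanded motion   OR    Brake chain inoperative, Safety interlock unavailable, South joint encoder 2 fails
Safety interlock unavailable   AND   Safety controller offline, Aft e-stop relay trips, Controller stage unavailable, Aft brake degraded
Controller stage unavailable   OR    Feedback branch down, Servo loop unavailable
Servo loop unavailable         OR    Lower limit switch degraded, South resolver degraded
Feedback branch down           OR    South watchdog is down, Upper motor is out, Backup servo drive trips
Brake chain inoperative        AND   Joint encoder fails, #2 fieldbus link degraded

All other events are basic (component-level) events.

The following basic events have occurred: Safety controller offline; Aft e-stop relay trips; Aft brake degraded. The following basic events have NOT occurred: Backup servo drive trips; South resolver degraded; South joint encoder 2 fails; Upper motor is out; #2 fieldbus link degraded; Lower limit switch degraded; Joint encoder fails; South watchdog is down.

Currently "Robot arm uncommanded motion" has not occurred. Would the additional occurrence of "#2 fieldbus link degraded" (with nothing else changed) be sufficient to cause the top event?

Counterfactual: set "#2 fieldbus link degraded" to occurred.
Brake chain inoperative [AND]: Joint encoder fails=not, #2 fieldbus link degraded=occurs → not all inputs occur → does not occur.
Feedback branch down [OR]: South watchdog is down=not, Upper motor is out=not, Backup servo drive trips=not → no input occurs → does not occur.
Servo loop unavailable [OR]: Lower limit switch degraded=not, South resolver degraded=not → no input occurs → does not occur.
Controller stage unavailable [OR]: Feedback branch down=not, Servo loop unavailable=not → no input occurs → does not occur.
Safety interlock unavailable [AND]: Safety controller offline=occurs, Aft e-stop relay trips=occurs, Controller stage unavailable=not, Aft brake degraded=occurs → not all inputs occur → does not occur.
Robot arm uncommanded motion [OR]: Brake chain inoperative=not, Safety interlock unavailable=not, South joint encoder 2 fails=not → no input occurs → does not occur.

No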